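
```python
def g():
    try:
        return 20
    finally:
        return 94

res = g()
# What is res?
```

Step-by-step execution trace:
1. `g()` enters try: `return 20` sets pending return value 20.
2. Before returning, `finally: return 94` runs and overrides the pending return.
3. g() returns 94 → res = 94.
Result: 94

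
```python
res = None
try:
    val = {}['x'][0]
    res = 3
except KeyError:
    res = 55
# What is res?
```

Step-by-step execution trace:
1. `val = {}['x'][0]` raises KeyError.
2. `res = 3` is not reached.
3. `except KeyError` matches → res = 55.
Result: 55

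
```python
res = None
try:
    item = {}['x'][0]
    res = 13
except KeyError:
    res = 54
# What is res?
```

Step-by-step execution trace:
1. `item = {}['x'][0]` raises KeyError.
2. `res = 13` is not reached.
3. `except KeyError` matches → res = 54.
Result: 54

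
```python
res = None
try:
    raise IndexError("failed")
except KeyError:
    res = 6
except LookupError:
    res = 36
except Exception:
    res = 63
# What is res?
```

Step-by-step execution trace:
1. `raise IndexError(...)` raises IndexError.
2. `except KeyError` does not match (IndexError is not a subclass of KeyError); skipped.
3. `except LookupError` matches (IndexError is a subclass of LookupError) → res = 36.
4. `except Exception` is not reached.
Result: 36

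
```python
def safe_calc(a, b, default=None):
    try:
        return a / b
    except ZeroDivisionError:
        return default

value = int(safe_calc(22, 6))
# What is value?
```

Step-by-step execution trace:
1. `safe_calc(22, 6)` enters try: `return 22 / 6` → returns 3.6666666666666665. No exception raised.
2. `except ZeroDivisionError` is skipped.
3. `int(3.6666666666666665)` → 3 → value = 3.
Result: 3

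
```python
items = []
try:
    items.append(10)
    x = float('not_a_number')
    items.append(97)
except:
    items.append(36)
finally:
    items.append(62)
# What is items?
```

Step-by-step execution trace:
1. try: `items.append(10)` → items = [10].
2. `x = float('not_a_number')` raises ValueError; `items.append(97)` is not reached.
3. bare `except` matches → `items.append(36)` → items = [10, 36].
4. finally always runs: `items.append(62)` → items = [10, 36, 62].
Result: [10, 36, 62]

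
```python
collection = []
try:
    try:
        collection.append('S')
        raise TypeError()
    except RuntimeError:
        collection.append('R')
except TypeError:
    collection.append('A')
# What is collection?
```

Step-by-step execution trace:
1. Inner try: `collection.append('S')` → collection = ['S'].
2. `raise TypeError()` raises TypeError.
3. Inner `except RuntimeError` does not match TypeError; exception propagates to outer try.
4. Outer `except TypeError` matches → `collection.append('A')` → collection = ['S', 'A'].
Result: ['S', 'A']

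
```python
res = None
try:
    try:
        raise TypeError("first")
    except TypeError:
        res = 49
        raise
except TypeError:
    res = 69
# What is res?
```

Step-by-step execution trace:
1. Inner try: `raise TypeError("first")` raises TypeError.
2. Inner `except TypeError` matches → res = 49.
3. bare `raise` re-raises the same TypeError.
4. Outer `except TypeError` matches → res = 69.
Result: 69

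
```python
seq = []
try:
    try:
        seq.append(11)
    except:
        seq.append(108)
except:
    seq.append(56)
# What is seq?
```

Step-by-step execution trace:
1. Inner try: `seq.append(11)` → seq = [11]. No exception raised.
2. Inner `except` is skipped.
3. Inner try completes normally; outer `except` is skipped.
Result: [11]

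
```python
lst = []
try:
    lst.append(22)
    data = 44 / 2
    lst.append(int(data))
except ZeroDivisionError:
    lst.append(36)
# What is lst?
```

Step-by-step execution trace:
1. try: `lst.append(22)` → lst = [22].
2. `data = 44 / 2` → data = 22.0. No exception raised.
3. `lst.append(int(data))` → lst = [22, 22].
4. `except ZeroDivisionError` is skipped (no exception was raised).
Result: [22, 22]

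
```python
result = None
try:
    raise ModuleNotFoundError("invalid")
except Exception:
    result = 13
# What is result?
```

Step-by-step execution trace:
1. `raise ModuleNotFoundError(...)` raises ModuleNotFoundError.
2. `except Exception` matches (ModuleNotFoundError is a subclass of Exception) → result = 13.
Result: 13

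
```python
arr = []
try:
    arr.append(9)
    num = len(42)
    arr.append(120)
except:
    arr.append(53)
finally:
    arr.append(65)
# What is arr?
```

Step-by-step execution trace:
1. try: `arr.append(9)` → arr = [9].
2. `num = len(42)` raises TypeError; `arr.append(120)` is not reached.
3. bare `except` matches → `arr.append(53)` → arr = [9, 53].
4. finally always runs: `arr.append(65)` → arr = [9, 53, 65].
Result: [9, 53, 65]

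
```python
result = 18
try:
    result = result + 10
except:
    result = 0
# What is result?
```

Step-by-step execution trace:
1. result starts at 18.
2. try: `result = result + 10` → result = 28. No exception raised.
3. `except` is skipped.
Result: 28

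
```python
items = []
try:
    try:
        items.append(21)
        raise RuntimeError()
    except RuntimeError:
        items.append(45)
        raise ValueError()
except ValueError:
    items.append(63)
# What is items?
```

Step-by-step execution trace:
1. Inner try: `items.append(21)` → items = [21].
2. `raise RuntimeError()` raises RuntimeError.
3. Inner `except RuntimeError` matches → `items.append(45)` → items = [21, 45].
4. `raise ValueError()` raises ValueError; propagates to outer try.
5. Outer `except ValueError` matches → `items.append(63)` → items = [21, 45, 63].
Result: [21, 45, 63]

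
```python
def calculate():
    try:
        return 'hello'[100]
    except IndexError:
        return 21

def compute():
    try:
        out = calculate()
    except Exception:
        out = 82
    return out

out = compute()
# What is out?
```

Step-by-step execution trace:
1. `compute()` calls `calculate()`.
2. In calculate: `'hello'[100]` raises IndexError; `except IndexError` catches it → returns 21.
3. In compute: `out = calculate()` → out = 21. No exception reaches compute.
4. `except Exception` is skipped; compute returns 21.
5. out = 21.
Result: 21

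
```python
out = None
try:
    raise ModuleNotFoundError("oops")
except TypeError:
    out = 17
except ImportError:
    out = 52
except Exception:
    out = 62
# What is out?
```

Step-by-step execution trace:
1. `raise ModuleNotFoundError(...)` raises ModuleNotFoundError.
2. `except TypeError` does not match (ModuleNotFoundError is not a subclass of TypeError); skipped.
3. `except ImportError` matches (ModuleNotFoundError is a subclass of ImportError) → out = 52.
4. `except Exception` is not reached.
Result: 52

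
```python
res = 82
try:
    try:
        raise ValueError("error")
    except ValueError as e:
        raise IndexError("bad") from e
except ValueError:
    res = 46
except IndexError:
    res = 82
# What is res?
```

Step-by-step execution trace:
1. Inner try raises ValueError; inner `except ValueError as e` catches it.
2. `raise IndexError(...) from e` raises IndexError (ValueError is attached as __cause__, but only IndexError is active).
3. Outer `except ValueError` does not match IndexError; skipped.
4. Outer `except IndexError` matches → res = 82.
Result: 82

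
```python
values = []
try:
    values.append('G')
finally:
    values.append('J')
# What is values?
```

Step-by-step execution trace:
1. try: `values.append('G')` → values = ['G'].
2. The try body completes without raising.
3. finally always runs: `values.append('J')` → values = ['G', 'J'].
Result: ['G', 'J']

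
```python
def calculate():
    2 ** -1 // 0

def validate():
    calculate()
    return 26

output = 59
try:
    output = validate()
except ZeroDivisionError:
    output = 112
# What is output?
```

Step-by-step execution trace:
1. output starts at 59.
2. try: `validate()` calls `calculate()`.
3. `calculate()` evaluates `2 ** -1 // 0`, which raises ZeroDivisionError; it propagates through validate (uncaught).
4. `return 26` in validate is not reached; the assignment to output does not complete.
5. `except ZeroDivisionError` matches → output = 112.
Result: 112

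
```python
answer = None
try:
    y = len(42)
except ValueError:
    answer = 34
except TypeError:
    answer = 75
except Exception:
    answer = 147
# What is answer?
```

Step-by-step execution trace:
1. `y = len(42)` raises TypeError.
2. `except ValueError` does not match TypeError; skipped.
3. `except TypeError` matches → answer = 75.
4. Remaining except clauses are skipped.
Result: 75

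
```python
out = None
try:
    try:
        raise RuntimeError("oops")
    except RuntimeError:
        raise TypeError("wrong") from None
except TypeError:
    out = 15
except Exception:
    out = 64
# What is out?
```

Step-by-step execution trace:
1. Inner try raises RuntimeError; inner `except RuntimeError` catches it.
2. `raise TypeError(...) from None` raises TypeError (from None suppresses __context__, but the active exception is still TypeError).
3. Outer `except TypeError` matches → out = 15.
4. `except Exception` is not reached.
Result: 15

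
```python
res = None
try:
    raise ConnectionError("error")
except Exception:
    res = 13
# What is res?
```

Step-by-step execution trace:
1. `raise ConnectionError(...)` raises ConnectionError.
2. `except Exception` matches (ConnectionError is a subclass of Exception) → res = 13.
Result: 13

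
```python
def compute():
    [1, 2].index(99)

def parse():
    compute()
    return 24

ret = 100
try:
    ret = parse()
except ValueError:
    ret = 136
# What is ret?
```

Step-by-step execution trace:
1. ret starts at 100.
2. try: `parse()` calls `compute()`.
3. `compute()` evaluates `[1, 2].index(99)`, which raises ValueError; it propagates through parse (uncaught).
4. `return 24` in parse is not reached; the assignment to ret does not complete.
5. `except ValueError` matches → ret = 136.
Result: 136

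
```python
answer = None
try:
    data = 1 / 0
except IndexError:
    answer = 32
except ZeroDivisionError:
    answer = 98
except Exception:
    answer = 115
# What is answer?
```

Step-by-step execution trace:
1. `data = 1 / 0` raises ZeroDivisionError.
2. `except IndexError` does not match ZeroDivisionError; skipped.
3. `except ZeroDivisionError` matches → answer = 98.
4. Remaining except clauses are skipped.
Result: 98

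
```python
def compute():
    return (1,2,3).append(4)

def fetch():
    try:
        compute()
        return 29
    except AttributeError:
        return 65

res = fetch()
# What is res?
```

Step-by-step execution trace:
1. `fetch()` calls `compute()`.
2. `compute()` evaluates `(1,2,3).append(4)`, which raises AttributeError; it propagates to the caller.
3. `return 29` is not reached.
4. `except AttributeError` in fetch matches → returns 65.
5. res = 65.
Result: 65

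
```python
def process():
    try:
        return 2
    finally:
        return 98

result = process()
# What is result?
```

Step-by-step execution trace:
1. `process()` enters try: `return 2` sets pending return value 2.
2. Before returning, `finally: return 98` runs and overrides the pending return.
3. process() returns 98 → result = 98.
Result: 98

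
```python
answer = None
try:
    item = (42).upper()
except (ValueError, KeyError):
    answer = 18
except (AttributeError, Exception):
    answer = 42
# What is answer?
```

Step-by-step execution trace:
1. `item = (42).upper()` raises AttributeError.
2. `except (ValueError, KeyError)` does not match AttributeError; skipped.
3. `except (AttributeError, Exception)` matches (AttributeError is in the tuple) → answer = 42.
Result: 42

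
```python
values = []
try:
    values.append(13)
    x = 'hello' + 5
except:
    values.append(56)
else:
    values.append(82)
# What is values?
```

Step-by-step execution trace:
1. try: `values.append(13)` → values = [13].
2. `x = 'hello' + 5` raises TypeError.
3. bare `except` matches → `values.append(56)` → values = [13, 56].
4. `else` is skipped (an exception was raised).
Result: [13, 56]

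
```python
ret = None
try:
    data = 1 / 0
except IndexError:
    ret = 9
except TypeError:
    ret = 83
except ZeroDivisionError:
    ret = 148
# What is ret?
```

Step-by-step execution trace:
1. `data = 1 / 0` raises ZeroDivisionError.
2. `except IndexError` does not match ZeroDivisionError; skipped.
3. `except TypeError` does not match ZeroDivisionError; skipped.
4. `except ZeroDivisionError` matches → ret = 148.
Result: 148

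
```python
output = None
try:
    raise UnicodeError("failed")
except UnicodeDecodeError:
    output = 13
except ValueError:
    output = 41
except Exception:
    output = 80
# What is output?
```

Step-by-step execution trace:
1. `raise UnicodeError(...)` raises UnicodeError.
2. `except UnicodeDecodeError` does not match (UnicodeError is not a subclass of UnicodeDecodeError); skipped.
3. `except ValueError` matches (UnicodeError is a subclass of ValueError) → output = 41.
4. `except Exception` is not reached.
Result: 41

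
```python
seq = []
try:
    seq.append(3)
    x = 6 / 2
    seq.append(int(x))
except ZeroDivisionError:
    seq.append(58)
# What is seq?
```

Step-by-step execution trace:
1. try: `seq.append(3)` → seq = [3].
2. `x = 6 / 2` → x = 3.0. No exception raised.
3. `seq.append(int(x))` → seq = [3, 3].
4. `except ZeroDivisionError` is skipped (no exception was raised).
Result: [3, 3]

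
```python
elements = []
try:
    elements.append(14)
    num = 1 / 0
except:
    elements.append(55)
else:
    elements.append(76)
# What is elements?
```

Step-by-step execution trace:
1. try: `elements.append(14)` → elements = [14].
2. `num = 1 / 0` raises ZeroDivisionError.
3. bare `except` matches → `elements.append(55)` → elements = [14, 55].
4. `else` is skipped (an exception was raised).
Result: [14, 55]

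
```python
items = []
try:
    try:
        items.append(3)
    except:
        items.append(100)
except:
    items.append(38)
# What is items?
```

Step-by-step execution trace:
1. Inner try: `items.append(3)` → items = [3]. No exception raised.
2. Inner `except` is skipped.
3. Inner try completes normally; outer `except` is skipped.
Result: [3]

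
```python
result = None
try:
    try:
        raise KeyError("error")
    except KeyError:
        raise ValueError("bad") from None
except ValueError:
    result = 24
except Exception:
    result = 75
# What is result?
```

Step-by-step execution trace:
1. Inner try raises KeyError; inner `except KeyError` catches it.
2. `raise ValueError(...) from None` raises ValueError (from None suppresses __context__, but the active exception is still ValueError).
3. Outer `except ValueError` matches → result = 24.
4. `except Exception` is not reached.
Result: 24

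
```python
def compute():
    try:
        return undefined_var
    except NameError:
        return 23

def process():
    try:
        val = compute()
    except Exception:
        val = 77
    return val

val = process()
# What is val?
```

Step-by-step execution trace:
1. `process()` calls `compute()`.
2. In compute: `undefined_var` raises NameError; `except NameError` catches it → returns 23.
3. In process: `val = compute()` → val = 23. No exception reaches process.
4. `except Exception` is skipped; process returns 23.
5. val = 23.
Result: 23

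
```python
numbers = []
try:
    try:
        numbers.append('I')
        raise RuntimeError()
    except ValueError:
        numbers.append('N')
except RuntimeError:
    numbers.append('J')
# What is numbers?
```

Step-by-step execution trace:
1. Inner try: `numbers.append('I')` → numbers = ['I'].
2. `raise RuntimeError()` raises RuntimeError.
3. Inner `except ValueError` does not match RuntimeError; exception propagates to outer try.
4. Outer `except RuntimeError` matches → `numbers.append('J')` → numbers = ['I', 'J'].
Result: ['I', 'J']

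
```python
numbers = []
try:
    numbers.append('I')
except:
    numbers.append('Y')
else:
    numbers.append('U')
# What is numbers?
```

Step-by-step execution trace:
1. try: `numbers.append('I')` → numbers = ['I']. No exception raised.
2. `except` is skipped.
3. `else` runs (try completed without exception): `numbers.append('U')` → numbers = ['I', 'U'].
Result: ['I', 'U']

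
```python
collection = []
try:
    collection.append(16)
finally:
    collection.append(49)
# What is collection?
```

Step-by-step execution trace:
1. try: `collection.append(16)` → collection = [16].
2. The try body completes without raising.
3. finally always runs: `collection.append(49)` → collection = [16, 49].
Result: [16, 49]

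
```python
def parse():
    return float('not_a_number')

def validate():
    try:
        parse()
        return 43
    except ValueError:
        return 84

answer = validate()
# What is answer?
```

Step-by-step execution trace:
1. `validate()` calls `parse()`.
2. `parse()` evaluates `float('not_a_number')`, which raises ValueError; it propagates to the caller.
3. `return 43` is not reached.
4. `except ValueError` in validate matches → returns 84.
5. answer = 84.
Result: 84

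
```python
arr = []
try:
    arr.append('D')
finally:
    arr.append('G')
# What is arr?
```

Step-by-step execution trace:
1. try: `arr.append('D')` → arr = ['D'].
2. The try body completes without raising.
3. finally always runs: `arr.append('G')` → arr = ['D', 'G'].
Result: ['D', 'G']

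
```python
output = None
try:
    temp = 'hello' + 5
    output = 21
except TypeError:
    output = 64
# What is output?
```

Step-by-step execution trace:
1. `temp = 'hello' + 5` raises TypeError.
2. `output = 21` is not reached.
3. `except TypeError` matches → output = 64.
Result: 64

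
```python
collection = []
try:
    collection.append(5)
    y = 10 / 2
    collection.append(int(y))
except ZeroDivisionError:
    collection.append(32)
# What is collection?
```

Step-by-step execution trace:
1. try: `collection.append(5)` → collection = [5].
2. `y = 10 / 2` → y = 5.0. No exception raised.
3. `collection.append(int(y))` → collection = [5, 5].
4. `except ZeroDivisionError` is skipped (no exception was raised).
Result: [5, 5]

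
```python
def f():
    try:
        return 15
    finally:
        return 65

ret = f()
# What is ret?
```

Step-by-step execution trace:
1. `f()` enters try: `return 15` sets pending return value 15.
2. Before returning, `finally: return 65` runs and overrides the pending return.
3. f() returns 65 → ret = 65.
Result: 65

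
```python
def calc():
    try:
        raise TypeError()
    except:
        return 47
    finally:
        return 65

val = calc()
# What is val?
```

Step-by-step execution trace:
1. `calc()` enters try: `raise TypeError()` raises TypeError.
2. bare `except` matches → `return 47` sets pending return value 47.
3. Before returning, `finally: return 65` runs and overrides the pending return.
4. calc() returns 65 → val = 65.
Result: 65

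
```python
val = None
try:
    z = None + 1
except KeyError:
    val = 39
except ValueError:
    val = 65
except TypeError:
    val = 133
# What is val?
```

Step-by-step execution trace:
1. `z = None + 1` raises TypeError.
2. `except KeyError` does not match TypeError; skipped.
3. `except ValueError` does not match TypeError; skipped.
4. `except TypeError` matches → val = 133.
Result: 133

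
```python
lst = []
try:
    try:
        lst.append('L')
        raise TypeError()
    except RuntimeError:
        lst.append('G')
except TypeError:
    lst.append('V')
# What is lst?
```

Step-by-step execution trace:
1. Inner try: `lst.append('L')` → lst = ['L'].
2. `raise TypeError()` raises TypeError.
3. Inner `except RuntimeError` does not match TypeError; exception propagates to outer try.
4. Outer `except TypeError` matches → `lst.append('V')` → lst = ['L', 'V'].
Result: ['L', 'V']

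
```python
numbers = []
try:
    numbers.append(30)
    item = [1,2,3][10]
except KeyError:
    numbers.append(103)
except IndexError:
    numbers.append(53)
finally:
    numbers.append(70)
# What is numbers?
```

Step-by-step execution trace:
1. try: `numbers.append(30)` → numbers = [30].
2. `item = [1,2,3][10]` raises IndexError.
3. `except KeyError` does not match IndexError; skipped.
4. `except IndexError` matches → `numbers.append(53)` → numbers = [30, 53].
5. finally always runs: `numbers.append(70)` → numbers = [30, 53, 70].
Result: [30, 53, 70]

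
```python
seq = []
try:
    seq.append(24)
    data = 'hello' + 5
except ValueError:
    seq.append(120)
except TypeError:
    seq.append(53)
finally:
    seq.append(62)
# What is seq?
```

Step-by-step execution trace:
1. try: `seq.append(24)` → seq = [24].
2. `data = 'hello' + 5` raises TypeError.
3. `except ValueError` does not match TypeError; skipped.
4. `except TypeError` matches → `seq.append(53)` → seq = [24, 53].
5. finally always runs: `seq.append(62)` → seq = [24, 53, 62].
Result: [24, 53, 62]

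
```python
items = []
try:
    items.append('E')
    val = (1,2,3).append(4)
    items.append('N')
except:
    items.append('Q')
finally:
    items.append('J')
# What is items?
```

Step-by-step execution trace:
1. try: `items.append('E')` → items = ['E'].
2. `val = (1,2,3).append(4)` raises AttributeError; `items.append('N')` is not reached.
3. bare `except` matches → `items.append('Q')` → items = ['E', 'Q'].
4. finally always runs: `items.append('J')` → items = ['E', 'Q', 'J'].
Result: ['E', 'Q', 'J']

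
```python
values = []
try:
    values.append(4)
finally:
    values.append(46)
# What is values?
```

Step-by-step execution trace:
1. try: `values.append(4)` → values = [4].
2. The try body completes without raising.
3. finally always runs: `values.append(46)` → values = [4, 46].
Result: [4, 46]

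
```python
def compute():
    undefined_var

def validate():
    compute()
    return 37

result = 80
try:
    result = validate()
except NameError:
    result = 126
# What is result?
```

Step-by-step execution trace:
1. result starts at 80.
2. try: `validate()` calls `compute()`.
3. `compute()` evaluates `undefined_var`, which raises NameError; it propagates through validate (uncaught).
4. `return 37` in validate is not reached; the assignment to result does not complete.
5. `except NameError` matches → result = 126.
Result: 126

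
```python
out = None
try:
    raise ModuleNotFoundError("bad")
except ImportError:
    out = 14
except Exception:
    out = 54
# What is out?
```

Step-by-step execution trace:
1. `raise ModuleNotFoundError(...)` raises ModuleNotFoundError.
2. `except ImportError` matches (ModuleNotFoundError is a subclass of ImportError) → out = 14.
3. `except Exception` is not reached.
Result: 14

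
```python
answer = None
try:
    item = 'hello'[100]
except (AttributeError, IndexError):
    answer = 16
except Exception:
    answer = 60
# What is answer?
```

Step-by-step execution trace:
1. `item = 'hello'[100]` raises IndexError.
2. `except (AttributeError, IndexError)` matches (IndexError is in the tuple) → answer = 16.
3. `except Exception` is not reached.
Result: 16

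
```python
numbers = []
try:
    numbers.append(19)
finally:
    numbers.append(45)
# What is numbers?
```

Step-by-step execution trace:
1. try: `numbers.append(19)` → numbers = [19].
2. The try body completes without raising.
3. finally always runs: `numbers.append(45)` → numbers = [19, 45].
Result: [19, 45]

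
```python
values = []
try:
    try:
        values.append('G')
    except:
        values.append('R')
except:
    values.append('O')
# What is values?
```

Step-by-step execution trace:
1. Inner try: `values.append('G')` → values = ['G']. No exception raised.
2. Inner `except` is skipped.
3. Inner try completes normally; outer `except` is skipped.
Result: ['G']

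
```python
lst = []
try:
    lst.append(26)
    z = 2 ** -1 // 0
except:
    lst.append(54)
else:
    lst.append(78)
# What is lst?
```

Step-by-step execution trace:
1. try: `lst.append(26)` → lst = [26].
2. `z = 2 ** -1 // 0` raises ZeroDivisionError.
3. bare `except` matches → `lst.append(54)` → lst = [26, 54].
4. `else` is skipped (an exception was raised).
Result: [26, 54]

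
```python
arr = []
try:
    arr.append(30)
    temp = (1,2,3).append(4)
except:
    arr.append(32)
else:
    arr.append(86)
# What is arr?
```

Step-by-step execution trace:
1. try: `arr.append(30)` → arr = [30].
2. `temp = (1,2,3).append(4)` raises AttributeError.
3. bare `except` matches → `arr.append(32)` → arr = [30, 32].
4. `else` is skipped (an exception was raised).
Result: [30, 32]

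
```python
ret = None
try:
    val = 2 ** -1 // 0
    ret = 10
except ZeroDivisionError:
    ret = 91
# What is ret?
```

Step-by-step execution trace:
1. `val = 2 ** -1 // 0` raises ZeroDivisionError.
2. `ret = 10` is not reached.
3. `except ZeroDivisionError` matches → ret = 91.
Result: 91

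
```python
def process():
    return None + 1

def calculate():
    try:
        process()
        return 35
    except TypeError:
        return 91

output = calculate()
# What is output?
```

Step-by-step execution trace:
1. `calculate()` calls `process()`.
2. `process()` evaluates `None + 1`, which raises TypeError; it propagates to the caller.
3. `return 35` is not reached.
4. `except TypeError` in calculate matches → returns 91.
5. output = 91.
Result: 91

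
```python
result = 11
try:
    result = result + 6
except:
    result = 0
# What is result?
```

Step-by-step execution trace:
1. result starts at 11.
2. try: `result = result + 6` → result = 17. No exception raised.
3. `except` is skipped.
Result: 17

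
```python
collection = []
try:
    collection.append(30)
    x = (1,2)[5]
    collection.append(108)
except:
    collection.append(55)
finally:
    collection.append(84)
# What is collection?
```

Step-by-step execution trace:
1. try: `collection.append(30)` → collection = [30].
2. `x = (1,2)[5]` raises IndexError; `collection.append(108)` is not reached.
3. bare `except` matches → `collection.append(55)` → collection = [30, 55].
4. finally always runs: `collection.append(84)` → collection = [30, 55, 84].
Result: [30, 55, 84]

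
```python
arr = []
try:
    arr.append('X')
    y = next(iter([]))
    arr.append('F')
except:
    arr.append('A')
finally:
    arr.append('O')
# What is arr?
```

Step-by-step execution trace:
1. try: `arr.append('X')` → arr = ['X'].
2. `y = next(iter([]))` raises StopIteration; `arr.append('F')` is not reached.
3. bare `except` matches → `arr.append('A')` → arr = ['X', 'A'].
4. finally always runs: `arr.append('O')` → arr = ['X', 'A', 'O'].
Result: ['X', 'A', 'O']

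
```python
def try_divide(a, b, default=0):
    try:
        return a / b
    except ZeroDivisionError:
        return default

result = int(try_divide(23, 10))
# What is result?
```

Step-by-step execution trace:
1. `try_divide(23, 10)` enters try: `return 23 / 10` → returns 2.3. No exception raised.
2. `except ZeroDivisionError` is skipped.
3. `int(2.3)` → 2 → result = 2.
Result: 2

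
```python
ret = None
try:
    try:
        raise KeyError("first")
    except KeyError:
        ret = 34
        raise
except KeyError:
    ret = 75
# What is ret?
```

Step-by-step execution trace:
1. Inner try: `raise KeyError("first")` raises KeyError.
2. Inner `except KeyError` matches → ret = 34.
3. bare `raise` re-raises the same KeyError.
4. Outer `except KeyError` matches → ret = 75.
Result: 75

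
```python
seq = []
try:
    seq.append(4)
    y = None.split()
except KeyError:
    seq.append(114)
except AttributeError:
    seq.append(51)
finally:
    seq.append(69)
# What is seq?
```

Step-by-step execution trace:
1. try: `seq.append(4)` → seq = [4].
2. `y = None.split()` raises AttributeError.
3. `except KeyError` does not match AttributeError; skipped.
4. `except AttributeError` matches → `seq.append(51)` → seq = [4, 51].
5. finally always runs: `seq.append(69)` → seq = [4, 51, 69].
Result: [4, 51, 69]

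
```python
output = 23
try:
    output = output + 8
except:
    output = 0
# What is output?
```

Step-by-step execution trace:
1. output starts at 23.
2. try: `output = output + 8` → output = 31. No exception raised.
3. `except` is skipped.
Result: 31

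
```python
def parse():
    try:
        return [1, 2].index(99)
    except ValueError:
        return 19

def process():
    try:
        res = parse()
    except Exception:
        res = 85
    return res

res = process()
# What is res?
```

Step-by-step execution trace:
1. `process()` calls `parse()`.
2. In parse: `[1, 2].index(99)` raises ValueError; `except ValueError` catches it → returns 19.
3. In process: `res = parse()` → res = 19. No exception reaches process.
4. `except Exception` is skipped; process returns 19.
5. res = 19.
Result: 19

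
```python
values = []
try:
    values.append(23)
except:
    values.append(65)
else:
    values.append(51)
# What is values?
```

Step-by-step execution trace:
1. try: `values.append(23)` → values = [23]. No exception raised.
2. `except` is skipped.
3. `else` runs (try completed without exception): `values.append(51)` → values = [23, 51].
Result: [23, 51]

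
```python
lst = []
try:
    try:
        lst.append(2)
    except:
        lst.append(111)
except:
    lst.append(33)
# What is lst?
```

Step-by-step execution trace:
1. Inner try: `lst.append(2)` → lst = [2]. No exception raised.
2. Inner `except` is skipped.
3. Inner try completes normally; outer `except` is skipped.
Result: [2]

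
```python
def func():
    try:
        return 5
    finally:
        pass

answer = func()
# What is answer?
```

Step-by-step execution trace:
1. `func()` enters try: `return 5` sets pending return value 5.
2. Before returning, `finally: pass` runs (no effect).
3. func() returns 5 → answer = 5.
Result: 5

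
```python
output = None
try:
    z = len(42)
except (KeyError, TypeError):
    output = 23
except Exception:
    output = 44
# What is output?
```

Step-by-step execution trace:
1. `z = len(42)` raises TypeError.
2. `except (KeyError, TypeError)` matches (TypeError is in the tuple) → output = 23.
3. `except Exception` is not reached.
Result: 23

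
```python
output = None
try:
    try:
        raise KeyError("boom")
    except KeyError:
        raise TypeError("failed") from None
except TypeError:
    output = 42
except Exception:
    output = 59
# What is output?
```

Step-by-step execution trace:
1. Inner try raises KeyError; inner `except KeyError` catches it.
2. `raise TypeError(...) from None` raises TypeError (from None suppresses __context__, but the active exception is still TypeError).
3. Outer `except TypeError` matches → output = 42.
4. `except Exception` is not reached.
Result: 42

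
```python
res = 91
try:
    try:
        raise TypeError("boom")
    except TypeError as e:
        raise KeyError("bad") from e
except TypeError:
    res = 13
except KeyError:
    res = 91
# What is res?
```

Step-by-step execution trace:
1. Inner try raises TypeError; inner `except TypeError as e` catches it.
2. `raise KeyError(...) from e` raises KeyError (TypeError is attached as __cause__, but only KeyError is active).
3. Outer `except TypeError` does not match KeyError; skipped.
4. Outer `except KeyError` matches → res = 91.
Result: 91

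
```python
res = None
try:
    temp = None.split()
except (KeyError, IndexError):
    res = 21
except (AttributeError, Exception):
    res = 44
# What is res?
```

Step-by-step execution trace:
1. `temp = None.split()` raises AttributeError.
2. `except (KeyError, IndexError)` does not match AttributeError; skipped.
3. `except (AttributeError, Exception)` matches (AttributeError is in the tuple) → res = 44.
Result: 44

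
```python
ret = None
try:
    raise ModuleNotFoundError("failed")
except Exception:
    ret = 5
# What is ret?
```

Step-by-step execution trace:
1. `raise ModuleNotFoundError(...)` raises ModuleNotFoundError.
2. `except Exception` matches (ModuleNotFoundError is a subclass of Exception) → ret = 5.
Result: 5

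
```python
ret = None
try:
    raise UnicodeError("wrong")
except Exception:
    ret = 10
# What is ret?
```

Step-by-step execution trace:
1. `raise UnicodeError(...)` raises UnicodeError.
2. `except Exception` matches (UnicodeError is a subclass of Exception) → ret = 10.
Result: 10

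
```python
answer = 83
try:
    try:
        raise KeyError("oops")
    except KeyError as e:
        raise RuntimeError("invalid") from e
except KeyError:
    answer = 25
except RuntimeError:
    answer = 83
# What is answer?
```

Step-by-step execution trace:
1. Inner try raises KeyError; inner `except KeyError as e` catches it.
2. `raise RuntimeError(...) from e` raises RuntimeError (KeyError is attached as __cause__, but only RuntimeError is active).
3. Outer `except KeyError` does not match RuntimeError; skipped.
4. Outer `except RuntimeError` matches → answer = 83.
Result: 83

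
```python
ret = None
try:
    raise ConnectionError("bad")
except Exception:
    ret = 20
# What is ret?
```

Step-by-step execution trace:
1. `raise ConnectionError(...)` raises ConnectionError.
2. `except Exception` matches (ConnectionError is a subclass of Exception) → ret = 20.
Result: 20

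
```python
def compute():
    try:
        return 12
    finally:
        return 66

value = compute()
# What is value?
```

Step-by-step execution trace:
1. `compute()` enters try: `return 12` sets pending return value 12.
2. Before returning, `finally: return 66` runs and overrides the pending return.
3. compute() returns 66 → value = 66.
Result: 66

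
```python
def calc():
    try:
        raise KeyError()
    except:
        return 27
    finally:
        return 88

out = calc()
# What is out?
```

Step-by-step execution trace:
1. `calc()` enters try: `raise KeyError()` raises KeyError.
2. bare `except` matches → `return 27` sets pending return value 27.
3. Before returning, `finally: return 88` runs and overrides the pending return.
4. calc() returns 88 → out = 88.
Result: 88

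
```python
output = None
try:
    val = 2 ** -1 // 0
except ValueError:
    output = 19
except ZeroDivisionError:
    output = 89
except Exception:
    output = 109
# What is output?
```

Step-by-step execution trace:
1. `val = 2 ** -1 // 0` raises ZeroDivisionError.
2. `except ValueError` does not match ZeroDivisionError; skipped.
3. `except ZeroDivisionError` matches → output = 89.
4. Remaining except clauses are skipped.
Result: 89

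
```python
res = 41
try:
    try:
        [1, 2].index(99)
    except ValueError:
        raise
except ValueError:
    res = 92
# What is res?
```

Step-by-step execution trace:
1. Inner try: `[1, 2].index(99)` raises ValueError.
2. Inner `except ValueError` matches; bare `raise` re-raises the same ValueError.
3. Outer `except ValueError` matches → res = 92.
Result: 92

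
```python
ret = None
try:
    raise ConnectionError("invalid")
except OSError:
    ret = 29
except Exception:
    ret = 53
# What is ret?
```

Step-by-step execution trace:
1. `raise ConnectionError(...)` raises ConnectionError.
2. `except OSError` matches (ConnectionError is a subclass of OSError) → ret = 29.
3. `except Exception` is not reached.
Result: 29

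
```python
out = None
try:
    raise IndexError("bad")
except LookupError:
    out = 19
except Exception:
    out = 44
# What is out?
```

Step-by-step execution trace:
1. `raise IndexError(...)` raises IndexError.
2. `except LookupError` matches (IndexError is a subclass of LookupError) → out = 19.
3. `except Exception` is not reached.
Result: 19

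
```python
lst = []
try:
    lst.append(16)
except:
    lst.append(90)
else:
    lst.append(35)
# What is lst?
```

Step-by-step execution trace:
1. try: `lst.append(16)` → lst = [16]. No exception raised.
2. `except` is skipped.
3. `else` runs (try completed without exception): `lst.append(35)` → lst = [16, 35].
Result: [16, 35]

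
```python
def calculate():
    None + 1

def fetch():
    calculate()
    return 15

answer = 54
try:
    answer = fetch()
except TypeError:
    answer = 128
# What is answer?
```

Step-by-step execution trace:
1. answer starts at 54.
2. try: `fetch()` calls `calculate()`.
3. `calculate()` evaluates `None + 1`, which raises TypeError; it propagates through fetch (uncaught).
4. `return 15` in fetch is not reached; the assignment to answer does not complete.
5. `except TypeError` matches → answer = 128.
Result: 128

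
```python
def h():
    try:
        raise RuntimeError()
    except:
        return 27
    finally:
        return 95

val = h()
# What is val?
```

Step-by-step execution trace:
1. `h()` enters try: `raise RuntimeError()` raises RuntimeError.
2. bare `except` matches → `return 27` sets pending return value 27.
3. Before returning, `finally: return 95` runs and overrides the pending return.
4. h() returns 95 → val = 95.
Result: 95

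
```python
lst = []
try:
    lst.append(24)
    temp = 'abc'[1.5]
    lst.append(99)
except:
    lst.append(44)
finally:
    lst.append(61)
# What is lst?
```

Step-by-step execution trace:
1. try: `lst.append(24)` → lst = [24].
2. `temp = 'abc'[1.5]` raises TypeError; `lst.append(99)` is not reached.
3. bare `except` matches → `lst.append(44)` → lst = [24, 44].
4. finally always runs: `lst.append(61)` → lst = [24, 44, 61].
Result: [24, 44, 61]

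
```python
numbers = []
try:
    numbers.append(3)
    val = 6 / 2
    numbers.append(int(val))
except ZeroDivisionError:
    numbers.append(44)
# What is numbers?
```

Step-by-step execution trace:
1. try: `numbers.append(3)` → numbers = [3].
2. `val = 6 / 2` → val = 3.0. No exception raised.
3. `numbers.append(int(val))` → numbers = [3, 3].
4. `except ZeroDivisionError` is skipped (no exception was raised).
Result: [3, 3]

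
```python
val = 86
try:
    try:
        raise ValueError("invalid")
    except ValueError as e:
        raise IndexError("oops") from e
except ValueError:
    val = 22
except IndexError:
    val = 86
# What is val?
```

Step-by-step execution trace:
1. Inner try raises ValueError; inner `except ValueError as e` catches it.
2. `raise IndexError(...) from e` raises IndexError (ValueError is attached as __cause__, but only IndexError is active).
3. Outer `except ValueError` does not match IndexError; skipped.
4. Outer `except IndexError` matches → val = 86.
Result: 86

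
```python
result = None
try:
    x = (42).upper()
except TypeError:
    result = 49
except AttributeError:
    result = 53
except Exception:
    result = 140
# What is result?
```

Step-by-step execution trace:
1. `x = (42).upper()` raises AttributeError.
2. `except TypeError` does not match AttributeError; skipped.
3. `except AttributeError` matches → result = 53.
4. Remaining except clauses are skipped.
Result: 53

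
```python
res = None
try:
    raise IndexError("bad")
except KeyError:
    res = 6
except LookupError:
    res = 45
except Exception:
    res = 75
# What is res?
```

Step-by-step execution trace:
1. `raise IndexError(...)` raises IndexError.
2. `except KeyError` does not match (IndexError is not a subclass of KeyError); skipped.
3. `except LookupError` matches (IndexError is a subclass of LookupError) → res = 45.
4. `except Exception` is not reached.
Result: 45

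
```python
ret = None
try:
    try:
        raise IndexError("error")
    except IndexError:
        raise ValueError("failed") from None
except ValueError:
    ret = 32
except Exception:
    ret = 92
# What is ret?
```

Step-by-step execution trace:
1. Inner try raises IndexError; inner `except IndexError` catches it.
2. `raise ValueError(...) from None` raises ValueError (from None suppresses __context__, but the active exception is still ValueError).
3. Outer `except ValueError` matches → ret = 32.
4. `except Exception` is not reached.
Result: 32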